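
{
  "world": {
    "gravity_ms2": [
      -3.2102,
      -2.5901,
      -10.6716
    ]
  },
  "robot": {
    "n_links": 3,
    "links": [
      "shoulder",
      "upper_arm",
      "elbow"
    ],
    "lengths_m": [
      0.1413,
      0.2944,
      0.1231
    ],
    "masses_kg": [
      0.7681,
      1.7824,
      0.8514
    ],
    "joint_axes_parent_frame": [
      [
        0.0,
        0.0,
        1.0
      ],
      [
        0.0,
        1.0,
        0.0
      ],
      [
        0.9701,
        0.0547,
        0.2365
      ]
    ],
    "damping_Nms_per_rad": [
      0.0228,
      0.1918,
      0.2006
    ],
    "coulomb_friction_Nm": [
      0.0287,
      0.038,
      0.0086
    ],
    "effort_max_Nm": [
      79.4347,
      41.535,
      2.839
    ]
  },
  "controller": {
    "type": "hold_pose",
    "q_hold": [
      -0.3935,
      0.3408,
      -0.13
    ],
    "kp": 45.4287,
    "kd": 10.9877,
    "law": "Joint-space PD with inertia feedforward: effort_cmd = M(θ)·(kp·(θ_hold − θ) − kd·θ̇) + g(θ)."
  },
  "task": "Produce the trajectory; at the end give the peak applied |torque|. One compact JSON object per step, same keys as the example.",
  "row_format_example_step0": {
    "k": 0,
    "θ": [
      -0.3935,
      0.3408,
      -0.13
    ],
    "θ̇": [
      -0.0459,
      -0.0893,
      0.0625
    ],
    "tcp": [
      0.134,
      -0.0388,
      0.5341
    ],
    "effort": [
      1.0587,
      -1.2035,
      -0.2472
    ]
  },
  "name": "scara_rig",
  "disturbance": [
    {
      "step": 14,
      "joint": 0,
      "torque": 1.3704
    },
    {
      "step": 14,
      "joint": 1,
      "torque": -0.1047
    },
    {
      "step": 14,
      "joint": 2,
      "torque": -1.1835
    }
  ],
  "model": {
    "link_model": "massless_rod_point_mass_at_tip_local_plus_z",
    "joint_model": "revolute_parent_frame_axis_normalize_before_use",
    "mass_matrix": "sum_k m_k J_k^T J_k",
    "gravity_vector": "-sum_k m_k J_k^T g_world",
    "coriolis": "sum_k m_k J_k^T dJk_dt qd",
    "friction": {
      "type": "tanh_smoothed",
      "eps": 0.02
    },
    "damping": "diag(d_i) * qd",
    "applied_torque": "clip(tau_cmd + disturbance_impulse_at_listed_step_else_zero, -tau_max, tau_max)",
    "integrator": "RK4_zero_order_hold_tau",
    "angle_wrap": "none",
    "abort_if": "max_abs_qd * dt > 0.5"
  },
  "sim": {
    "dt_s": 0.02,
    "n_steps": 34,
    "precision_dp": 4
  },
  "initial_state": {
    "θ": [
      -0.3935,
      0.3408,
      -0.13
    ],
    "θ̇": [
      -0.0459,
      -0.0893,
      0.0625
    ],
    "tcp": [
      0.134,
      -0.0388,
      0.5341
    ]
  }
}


{"k":1,"\u03b8":[-0.3942,0.3392,-0.1291],"\u03b8\u0307":[-0.0237,-0.0663,0.0348],"tcp":[0.1333,-0.0388,0.5343],"effort":[1.0447,-1.2446,-0.2424]}
{"k":2,"\u03b8":[-0.3945,0.3381,-0.1286],"\u03b8\u0307":[-0.0086,-0.0473,0.0175],"tcp":[0.1329,-0.0387,0.5345],"effort":[1.035,-1.2816,-0.239]}
{"k":3,"\u03b8":[-0.3947,0.3373,-0.1284],"\u03b8\u0307":[-0.0008,-0.0317,0.009],"tcp":[0.1326,-0.0387,0.5346],"effort":[1.0295,-1.315,-0.2372]}
{"k":4,"\u03b8":[-0.3947,0.3368,-0.1283],"\u03b8\u0307":[0.0035,-0.0192,0.0069],"tcp":[0.1324,-0.0386,0.5346],"effort":[1.0268,-1.3444,-0.2364]}
{"k":5,"\u03b8":[-0.3947,0.3365,-0.1284],"\u03b8\u0307":[0.0051,-0.0098,0.0057],"tcp":[0.1323,-0.0385,0.5347],"effort":[1.0256,-1.3691,-0.236]}
{"k":6,"\u03b8":[-0.3947,0.3364,-0.1284],"\u03b8\u0307":[0.0055,-0.0029,0.0048],"tcp":[0.1323,-0.0385,0.5347],"effort":[1.0253,-1.3888,-0.2358]}
{"k":7,"\u03b8":[-0.3947,0.3364,-0.1285],"\u03b8\u0307":[0.0054,0.0018,0.0043],"tcp":[0.1323,-0.0385,0.5347],"effort":[1.0253,-1.4041,-0.2357]}
{"k":8,"\u03b8":[-0.3947,0.3365,-0.1286],"\u03b8\u0307":[0.0053,0.0049,0.0041],"tcp":[0.1323,-0.0385,0.5347],"effort":[1.0257,-1.4161,-0.2356]}
{"k":9,"\u03b8":[-0.3947,0.3366,-0.1287],"\u03b8\u0307":[0.0051,0.007,0.0041],"tcp":[0.1323,-0.0385,0.5347],"effort":[1.0261,-1.4257,-0.2355]}
{"k":10,"\u03b8":[-0.3947,0.3367,-0.1287],"\u03b8\u0307":[0.0049,0.0083,0.0041],"tcp":[0.1324,-0.0385,0.5347],"effort":[1.0267,-1.4336,-0.2355]}
{"k":11,"\u03b8":[-0.3947,0.3369,-0.1288],"\u03b8\u0307":[0.0048,0.0091,0.0041],"tcp":[0.1325,-0.0385,0.5346],"effort":[1.0273,-1.4402,-0.2354]}
{"k":12,"\u03b8":[-0.3947,0.3371,-0.1289],"\u03b8\u0307":[0.0048,0.0095,0.0042],"tcp":[0.1325,-0.0386,0.5346],"effort":[1.0279,-1.4457,-0.2353]}
{"k":13,"\u03b8":[-0.3946,0.3373,-0.1289],"\u03b8\u0307":[0.0047,0.0096,0.0042],"tcp":[0.1326,-0.0386,0.5346],"effort":[1.0284,-1.4504,-0.2352]}
{"k":14,"\u03b8":[-0.3946,0.3375,-0.129],"\u03b8\u0307":[0.0047,0.0095,0.0043],"tcp":[0.1327,-0.0386,0.5346],"effort":[2.3994,-1.5592,-1.4187]}
{"k":15,"\u03b8":[-0.3931,0.3377,-0.1449],"\u03b8\u0307":[0.2134,0.0107,-1.438],"tcp":[0.1334,-0.0366,0.5343],"effort":[0.7154,-1.4288,0.0181]}
{"k":16,"\u03b8":[-0.3868,0.3379,-0.1638],"\u03b8\u0307":[0.375,0.0134,-0.5655],"tcp":[0.1344,-0.0337,0.534],"effort":[0.7611,-1.4178,-0.0366]}
{"k":17,"\u03b8":[-0.3793,0.3382,-0.1712],"\u03b8\u0307":[0.3472,0.0131,-0.2148],"tcp":[0.135,-0.0319,0.5338],"effort":[0.8032,-1.402,-0.0689]}
{"k":18,"\u03b8":[-0.3732,0.3384,-0.1739],"\u03b8\u0307":[0.2617,0.0113,-0.0714],"tcp":[0.1354,-0.0308,0.5337],"effort":[0.8413,-1.3883,-0.0913]}
{"k":19,"\u03b8":[-0.3689,0.3386,-0.1746],"\u03b8\u0307":[0.1662,0.0091,-0.0152],"tcp":[0.1357,-0.0302,0.5337],"effort":[0.8753,-1.3793,-0.1084]}
{"k":20,"\u03b8":[-0.3664,0.3388,-0.1747],"\u03b8\u0307":[0.075,0.0072,-0.0035],"tcp":[0.1358,-0.0298,0.5336],"effort":[0.9055,-1.3758,-0.1216]}
{"k":21,"\u03b8":[-0.3657,0.3389,-0.1747],"\u03b8\u0307":[0.0056,0.0059,0.0057],"tcp":[0.1359,-0.0298,0.5336],"effort":[0.9311,-1.3775,-0.1328]}
{"k":22,"\u03b8":[-0.3659,0.339,-0.1744],"\u03b8\u0307":[-0.0202,0.0057,0.0322],"tcp":[0.1359,-0.0298,0.5336],"effort":[0.9457,-1.382,-0.141]}
{"k":23,"\u03b8":[-0.3664,0.3392,-0.1736],"\u03b8\u0307":[-0.0333,0.0056,0.0481],"tcp":[0.1359,-0.03,0.5336],"effort":[0.9552,-1.3872,-0.147]}
{"k":24,"\u03b8":[-0.3672,0.3393,-0.1726],"\u03b8\u0307":[-0.0429,0.0054,0.0559],"tcp":[0.1359,-0.0303,0.5336],"effort":[0.9629,-1.3927,-0.152]}
{"k":25,"\u03b8":[-0.3681,0.3394,-0.1714],"\u03b8\u0307":[-0.0501,0.0053,0.059],"tcp":[0.1358,-0.0305,0.5336],"effort":[0.9693,-1.3984,-0.1562]}
{"k":26,"\u03b8":[-0.3692,0.3395,-0.1702],"\u03b8\u0307":[-0.0549,0.0051,0.0598],"tcp":[0.1358,-0.0308,0.5336],"effort":[0.9749,-1.4041,-0.16]}
{"k":27,"\u03b8":[-0.3703,0.3396,-0.1691],"\u03b8\u0307":[-0.0575,0.0049,0.0595],"tcp":[0.1358,-0.0311,0.5336],"effort":[0.9796,-1.4097,-0.1634]}
{"k":28,"\u03b8":[-0.3714,0.3397,-0.1679],"\u03b8\u0307":[-0.0583,0.0047,0.0586],"tcp":[0.1357,-0.0314,0.5336],"effort":[0.9836,-1.4152,-0.1664]}
{"k":29,"\u03b8":[-0.3726,0.3398,-0.1667],"\u03b8\u0307":[-0.0576,0.0045,0.0575],"tcp":[0.1357,-0.0317,0.5337],"effort":[0.987,-1.4204,-0.1691]}
{"k":30,"\u03b8":[-0.3737,0.3398,-0.1656],"\u03b8\u0307":[-0.0558,0.0043,0.0563],"tcp":[0.1356,-0.032,0.5337],"effort":[0.9898,-1.4253,-0.1715]}
{"k":31,"\u03b8":[-0.3748,0.3399,-0.1645],"\u03b8\u0307":[-0.0531,0.004,0.0549],"tcp":[0.1356,-0.0323,0.5337],"effort":[0.9922,-1.4299,-0.1738]}
{"k":32,"\u03b8":[-0.3759,0.34,-0.1634],"\u03b8\u0307":[-0.0498,0.0038,0.0535],"tcp":[0.1355,-0.0326,0.5337],"effort":[0.9942,-1.4342,-0.1758]}
{"k":33,"\u03b8":[-0.3768,0.3401,-0.1624],"\u03b8\u0307":[-0.0461,0.0036,0.0521],"tcp":[0.1355,-0.0328,0.5337],"effort":[0.9958,-1.4381,-0.1777]}
{"k":34,"\u03b8":[-0.3777,0.3401,-0.1614],"\u03b8\u0307":[-0.0424,0.0033,0.0506],"tcp":[0.1355,-0.0331,0.5337]}
{"summary": "max |effort| (N\u00b7m): 2.3994"}


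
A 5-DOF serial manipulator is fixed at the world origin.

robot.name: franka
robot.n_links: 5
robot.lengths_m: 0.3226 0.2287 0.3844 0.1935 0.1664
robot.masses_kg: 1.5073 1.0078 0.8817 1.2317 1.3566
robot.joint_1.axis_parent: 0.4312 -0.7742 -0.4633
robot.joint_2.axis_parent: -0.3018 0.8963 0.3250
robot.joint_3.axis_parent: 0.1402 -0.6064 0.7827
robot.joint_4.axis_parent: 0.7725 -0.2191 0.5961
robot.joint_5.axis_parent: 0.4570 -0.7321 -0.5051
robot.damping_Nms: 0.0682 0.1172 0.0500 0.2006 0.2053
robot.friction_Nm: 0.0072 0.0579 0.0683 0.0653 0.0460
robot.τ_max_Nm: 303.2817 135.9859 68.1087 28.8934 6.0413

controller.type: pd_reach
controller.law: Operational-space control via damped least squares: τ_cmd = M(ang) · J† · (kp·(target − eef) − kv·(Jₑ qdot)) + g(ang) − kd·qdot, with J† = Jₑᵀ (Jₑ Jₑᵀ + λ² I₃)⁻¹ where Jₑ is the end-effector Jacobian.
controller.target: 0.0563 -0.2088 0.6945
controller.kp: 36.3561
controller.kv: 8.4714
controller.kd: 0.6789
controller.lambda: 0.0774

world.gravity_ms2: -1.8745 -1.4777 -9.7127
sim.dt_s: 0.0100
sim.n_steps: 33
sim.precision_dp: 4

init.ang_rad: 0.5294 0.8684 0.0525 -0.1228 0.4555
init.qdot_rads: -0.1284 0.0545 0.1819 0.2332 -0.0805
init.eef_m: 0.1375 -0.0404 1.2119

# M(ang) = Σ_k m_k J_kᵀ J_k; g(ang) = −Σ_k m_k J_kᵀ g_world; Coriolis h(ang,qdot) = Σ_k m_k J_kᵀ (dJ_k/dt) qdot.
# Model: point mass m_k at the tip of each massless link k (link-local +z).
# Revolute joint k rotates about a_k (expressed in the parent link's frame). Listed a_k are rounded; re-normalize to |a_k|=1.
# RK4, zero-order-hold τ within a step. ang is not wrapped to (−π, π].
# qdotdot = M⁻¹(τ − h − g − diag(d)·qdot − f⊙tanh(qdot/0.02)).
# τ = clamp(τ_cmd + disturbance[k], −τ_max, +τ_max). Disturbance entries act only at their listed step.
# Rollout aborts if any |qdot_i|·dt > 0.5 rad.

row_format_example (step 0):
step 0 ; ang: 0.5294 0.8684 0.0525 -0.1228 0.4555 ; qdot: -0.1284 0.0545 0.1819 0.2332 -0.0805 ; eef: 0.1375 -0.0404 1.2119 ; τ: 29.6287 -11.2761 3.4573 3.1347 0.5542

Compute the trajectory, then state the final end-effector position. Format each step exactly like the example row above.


step 1 ; ang: 0.5316 0.8719 0.0521 -0.1218 0.4564 ; qdot: 0.5588 0.6587 -0.2349 -0.0236 0.2335 ; eef: 0.1382 -0.0408 1.2113 ; τ: 26.4627 -11.0048 3.5151 3.0016 0.2729
step 2 ; ang: 0.5402 0.8813 0.0484 -0.1230 0.4588 ; qdot: 1.1684 1.2191 -0.5088 -0.2133 0.2409 ; eef: 0.1388 -0.0418 1.2093 ; τ: 23.8635 -10.9930 3.5874 2.8255 0.2208
step 3 ; ang: 0.5545 0.8957 0.0417 -0.1258 0.4611 ; qdot: 1.6963 1.6452 -0.8486 -0.3507 0.2156 ; eef: 0.1393 -0.0433 1.2062 ; τ: 21.4063 -10.9129 3.7023 2.6144 0.1916
step 4 ; ang: 0.5738 0.9139 0.0316 -0.1298 0.4629 ; qdot: 2.1540 1.9850 -1.1758 -0.4573 0.1494 ; eef: 0.1397 -0.0454 1.2020 ; τ: 19.0101 -10.7719 3.8023 2.3863 0.1898
step 5 ; ang: 0.5973 0.9351 0.0183 -0.1349 0.4640 ; qdot: 2.5470 2.2502 -1.4814 -0.5447 0.0676 ; eef: 0.1399 -0.0480 1.1969 ; τ: 16.6003 -10.5428 3.8739 2.1512 0.1969
step 6 ; ang: 0.6245 0.9586 0.0021 -0.1407 0.4643 ; qdot: 2.8802 2.4488 -1.7639 -0.6216 -0.0038 ; eef: 0.1400 -0.0511 1.1910 ; τ: 14.1224 -10.2015 3.9106 1.9159 0.1945
step 7 ; ang: 0.6547 0.9838 -0.0169 -0.1473 0.4641 ; qdot: 3.1580 2.5874 -2.0260 -0.6948 -0.0332 ; eef: 0.1399 -0.0547 1.1842 ; τ: 11.5250 -9.7181 3.9043 1.6847 0.1595
step 8 ; ang: 0.6874 1.0102 -0.0381 -0.1545 0.4635 ; qdot: 3.3873 2.6891 -2.2308 -0.7642 -0.0851 ; eef: 0.1396 -0.0586 1.1766 ; τ: 8.9395 -9.1928 3.8758 1.4662 0.1436
step 9 ; ang: 0.7222 1.0374 -0.0613 -0.1625 0.4624 ; qdot: 3.5718 2.7500 -2.4000 -0.8312 -0.1387 ; eef: 0.1391 -0.0629 1.1684 ; τ: 6.3721 -8.6190 3.8422 1.2628 0.1331
step 10 ; ang: 0.7586 1.0650 -0.0860 -0.1711 0.4608 ; qdot: 3.7159 2.7751 -2.5384 -0.8975 -0.1846 ; eef: 0.1383 -0.0676 1.1595 ; τ: 3.8357 -8.0008 3.8100 1.0767 0.1221
step 11 ; ang: 0.7963 1.0928 -0.1119 -0.1804 0.4588 ; qdot: 3.8243 2.7710 -2.6470 -0.9633 -0.2214 ; eef: 0.1373 -0.0725 1.1500 ; τ: 1.3524 -7.3490 3.7846 0.9092 0.1109
step 12 ; ang: 0.8349 1.1204 -0.1387 -0.1904 0.4564 ; qdot: 3.9011 2.7435 -2.7270 -1.0279 -0.2493 ; eef: 0.1361 -0.0777 1.1400 ; τ: -1.0564 -6.6739 3.7709 0.7609 0.1003
step 13 ; ang: 0.8742 1.1476 -0.1662 -0.2009 0.4538 ; qdot: 3.9504 2.6976 -2.7806 -1.0904 -0.2692 ; eef: 0.1346 -0.0831 1.1295 ; τ: -3.3722 -5.9842 3.7728 0.6316 0.0915
step 14 ; ang: 0.9138 1.1743 -0.1942 -0.2121 0.4510 ; qdot: 3.9757 2.6376 -2.8101 -1.1496 -0.2820 ; eef: 0.1329 -0.0887 1.1187 ; τ: -5.5804 -5.2866 3.7931 0.5208 0.0856
step 15 ; ang: 0.9536 1.2003 -0.2223 -0.2239 0.4481 ; qdot: 3.9804 2.5672 -2.8182 -1.2042 -0.2890 ; eef: 0.1311 -0.0945 1.1075 ; τ: -7.6699 -4.5864 3.8333 0.4276 0.0834
step 16 ; ang: 0.9933 1.2256 -0.2504 -0.2361 0.4452 ; qdot: 3.9673 2.4894 -2.8075 -1.2532 -0.2912 ; eef: 0.1290 -0.1004 1.0960 ; τ: -9.6328 -3.8878 3.8940 0.3511 0.0855
step 17 ; ang: 1.0329 1.2501 -0.2783 -0.2488 0.4423 ; qdot: 3.9389 2.4068 -2.7806 -1.2956 -0.2895 ; eef: 0.1268 -0.1064 1.0843 ; τ: -11.4641 -3.1942 3.9750 0.2900 0.0924
step 18 ; ang: 1.0721 1.2738 -0.3058 -0.2619 0.4394 ; qdot: 3.8977 2.3215 -2.7400 -1.3307 -0.2849 ; eef: 0.1244 -0.1125 1.0725 ; τ: -13.1610 -2.5089 4.0755 0.2433 0.1039
step 19 ; ang: 1.1108 1.2966 -0.3329 -0.2753 0.4365 ; qdot: 3.8456 2.2351 -2.6881 -1.3579 -0.2779 ; eef: 0.1219 -0.1186 1.0605 ; τ: -14.7225 -1.8349 4.1940 0.2098 0.1201
step 20 ; ang: 1.1489 1.3186 -0.3594 -0.2890 0.4337 ; qdot: 3.7844 2.1489 -2.6269 -1.3772 -0.2692 ; eef: 0.1194 -0.1248 1.0485 ; τ: -16.1493 -1.1753 4.3288 0.1886 0.1406
step 21 ; ang: 1.1864 1.3396 -0.3853 -0.3028 0.4311 ; qdot: 3.7157 2.0640 -2.5586 -1.3886 -0.2592 ; eef: 0.1167 -0.1309 1.0364 ; τ: -17.4434 -0.5331 4.4782 0.1786 0.1649
step 22 ; ang: 1.2232 1.3599 -0.4105 -0.3166 0.4285 ; qdot: 3.6409 1.9811 -2.4848 -1.3924 -0.2481 ; eef: 0.1140 -0.1371 1.0244 ; τ: -18.6082 0.0889 4.6398 0.1788 0.1926
step 23 ; ang: 1.2592 1.3793 -0.4349 -0.3305 0.4260 ; qdot: 3.5610 1.9007 -2.4070 -1.3890 -0.2364 ; eef: 0.1112 -0.1432 1.0125 ; τ: -19.6477 0.6879 4.8116 0.1884 0.2231
step 24 ; ang: 1.2944 1.3980 -0.4585 -0.3443 0.4237 ; qdot: 3.4773 1.8232 -2.3265 -1.3790 -0.2242 ; eef: 0.1084 -0.1492 1.0006 ; τ: -20.5673 1.2616 4.9913 0.2066 0.2558
step 25 ; ang: 1.3288 1.4159 -0.4814 -0.3580 0.4215 ; qdot: 3.3906 1.7489 -2.2443 -1.3632 -0.2117 ; eef: 0.1056 -0.1552 0.9889 ; τ: -21.3726 1.8079 5.1767 0.2324 0.2903
step 26 ; ang: 1.3623 1.4330 -0.5034 -0.3715 0.4194 ; qdot: 3.3016 1.6778 -2.1614 -1.3423 -0.1991 ; eef: 0.1028 -0.1610 0.9773 ; τ: -22.0700 2.3251 5.3657 0.2651 0.3259
step 27 ; ang: 1.3948 1.4495 -0.5245 -0.3847 0.4174 ; qdot: 3.2111 1.6102 -2.0784 -1.3170 -0.1864 ; eef: 0.1000 -0.1668 0.9659 ; τ: -22.6662 2.8120 5.5563 0.3039 0.3623
step 28 ; ang: 1.4265 1.4653 -0.5449 -0.3977 0.4156 ; qdot: 3.1197 1.5458 -1.9958 -1.2881 -0.1738 ; eef: 0.0972 -0.1724 0.9547 ; τ: -23.1678 3.2675 5.7467 0.3480 0.3988
step 29 ; ang: 1.4572 1.4805 -0.5644 -0.4104 0.4139 ; qdot: 3.0278 1.4848 -1.9141 -1.2563 -0.1614 ; eef: 0.0945 -0.1778 0.9438 ; τ: -23.5818 3.6913 5.9352 0.3969 0.4353
step 30 ; ang: 1.4871 1.4951 -0.5831 -0.4227 0.4123 ; qdot: 2.9359 1.4270 -1.8336 -1.2222 -0.1491 ; eef: 0.0918 -0.1831 0.9330 ; τ: -23.9150 4.0831 6.1202 0.4497 0.4712
step 31 ; ang: 1.5160 1.5091 -0.6010 -0.4347 0.4108 ; qdot: 2.8445 1.3724 -1.7546 -1.1864 -0.1372 ; eef: 0.0892 -0.1883 0.9225 ; τ: -24.1741 4.4431 6.3006 0.5058 0.5064
step 32 ; ang: 1.5440 1.5226 -0.6182 -0.4464 0.4095 ; qdot: 2.7537 1.3208 -1.6772 -1.1495 -0.1255 ; eef: 0.0866 -0.1932 0.9123 ; τ: -24.3654 4.7716 6.4750 0.5646 0.5405
step 33 ; ang: 1.5711 1.5356 -0.6345 -0.4576 0.4083 ; qdot: 2.6639 1.2721 -1.6016 -1.1118 -0.1142 ; eef: 0.0841 -0.1980 0.9023
final eef position (m): 0.0841 -0.1980 0.9023


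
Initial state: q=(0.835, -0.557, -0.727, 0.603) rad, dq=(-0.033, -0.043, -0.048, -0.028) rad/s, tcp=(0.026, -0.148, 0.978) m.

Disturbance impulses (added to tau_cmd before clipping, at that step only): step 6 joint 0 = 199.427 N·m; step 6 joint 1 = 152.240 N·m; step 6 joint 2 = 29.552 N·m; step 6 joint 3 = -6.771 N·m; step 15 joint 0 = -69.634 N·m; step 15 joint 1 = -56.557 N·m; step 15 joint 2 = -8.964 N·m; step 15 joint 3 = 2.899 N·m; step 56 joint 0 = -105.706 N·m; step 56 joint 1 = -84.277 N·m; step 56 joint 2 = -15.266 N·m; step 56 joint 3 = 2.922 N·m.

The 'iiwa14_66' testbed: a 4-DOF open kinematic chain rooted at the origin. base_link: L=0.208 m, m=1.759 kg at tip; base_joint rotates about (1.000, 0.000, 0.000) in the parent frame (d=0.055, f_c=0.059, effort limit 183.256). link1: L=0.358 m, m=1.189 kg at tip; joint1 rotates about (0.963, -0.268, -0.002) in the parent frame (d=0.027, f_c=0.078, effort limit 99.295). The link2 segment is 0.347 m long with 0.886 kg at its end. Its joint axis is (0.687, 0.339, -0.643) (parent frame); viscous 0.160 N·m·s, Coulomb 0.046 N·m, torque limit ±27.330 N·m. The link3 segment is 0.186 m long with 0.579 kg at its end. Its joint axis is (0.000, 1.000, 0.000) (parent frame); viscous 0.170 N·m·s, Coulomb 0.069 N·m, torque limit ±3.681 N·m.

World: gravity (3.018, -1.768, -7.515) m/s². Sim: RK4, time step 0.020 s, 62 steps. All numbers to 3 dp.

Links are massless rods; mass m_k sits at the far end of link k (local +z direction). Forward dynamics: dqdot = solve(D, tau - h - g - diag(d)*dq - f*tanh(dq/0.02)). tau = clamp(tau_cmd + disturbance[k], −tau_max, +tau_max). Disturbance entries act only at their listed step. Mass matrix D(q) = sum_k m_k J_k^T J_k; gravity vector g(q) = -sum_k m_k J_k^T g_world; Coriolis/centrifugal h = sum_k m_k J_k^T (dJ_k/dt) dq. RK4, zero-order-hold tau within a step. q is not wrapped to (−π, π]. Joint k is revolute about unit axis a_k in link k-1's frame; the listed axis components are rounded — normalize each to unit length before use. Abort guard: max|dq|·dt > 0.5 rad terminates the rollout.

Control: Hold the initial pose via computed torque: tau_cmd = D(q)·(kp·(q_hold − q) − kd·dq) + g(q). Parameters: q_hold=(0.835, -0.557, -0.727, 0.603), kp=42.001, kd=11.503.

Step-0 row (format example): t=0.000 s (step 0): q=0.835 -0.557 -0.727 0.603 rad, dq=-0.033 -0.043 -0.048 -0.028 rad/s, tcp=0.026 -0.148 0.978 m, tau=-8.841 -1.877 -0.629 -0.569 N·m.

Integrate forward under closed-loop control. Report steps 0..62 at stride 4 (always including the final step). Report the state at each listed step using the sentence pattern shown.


t=0.080 s (step 4): q=0.833 -0.558 -0.729 0.603 rad, dq=-0.010 -0.013 -0.003 -0.021 rad/s, tcp=0.026 -0.145 0.978 m, tau=-9.526 -2.384 -0.785 -0.561 N·m.
t=0.160 s (step 8): q=1.044 -0.769 -0.710 0.387 rad, dq=5.498 -5.216 0.665 -4.530 rad/s, tcp=0.027 -0.197 0.957 m, tau=-48.701 -23.926 -6.355 0.137 N·m.
t=0.240 s (step 12): q=1.265 -0.958 -0.682 0.288 rad, dq=0.831 -0.532 0.119 0.198 rad/s, tcp=0.040 -0.263 0.918 m, tau=-27.855 -13.364 -3.423 -0.098 N·m.
t=0.320 s (step 16): q=1.255 -0.950 -0.677 0.310 rad, dq=-1.170 0.024 0.090 0.314 rad/s, tcp=0.045 -0.260 0.920 m, tau=-0.840 6.176 0.078 -0.879 N·m.
t=0.400 s (step 20): q=1.154 -0.909 -0.672 0.328 rad, dq=-1.253 0.818 0.026 0.187 rad/s, tcp=0.046 -0.200 0.941 m, tau=-4.310 2.285 -0.334 -0.561 N·m.
t=0.480 s (step 24): q=1.063 -0.838 -0.672 0.341 rad, dq=-1.005 0.903 -0.003 0.141 rad/s, tcp=0.041 -0.172 0.958 m, tau=-6.762 -0.044 -0.616 -0.410 N·m.
t=0.560 s (step 28): q=0.994 -0.771 -0.672 0.351 rad, dq=-0.720 0.750 -0.014 0.102 rad/s, tcp=0.034 -0.160 0.970 m, tau=-8.266 -1.328 -0.783 -0.343 N·m.
t=0.640 s (step 32): q=0.947 -0.719 -0.674 0.358 rad, dq=-0.483 0.553 -0.024 0.080 rad/s, tcp=0.028 -0.156 0.978 m, tau=-9.144 -2.015 -0.873 -0.317 N·m.
t=0.720 s (step 36): q=0.915 -0.682 -0.676 0.364 rad, dq=-0.309 0.379 -0.031 0.067 rad/s, tcp=0.024 -0.155 0.983 m, tau=-9.644 -2.375 -0.920 -0.310 N·m.
t=0.800 s (step 40): q=0.896 -0.657 -0.679 0.369 rad, dq=-0.189 0.248 -0.033 0.060 rad/s, tcp=0.020 -0.156 0.986 m, tau=-9.923 -2.557 -0.945 -0.313 N·m.
t=0.880 s (step 44): q=0.884 -0.641 -0.681 0.374 rad, dq=-0.112 0.156 -0.032 0.055 rad/s, tcp=0.018 -0.156 0.988 m, tau=-10.074 -2.645 -0.958 -0.319 N·m.
t=0.960 s (step 48): q=0.877 -0.631 -0.684 0.378 rad, dq=-0.064 0.095 -0.029 0.052 rad/s, tcp=0.016 -0.156 0.988 m, tau=-10.153 -2.683 -0.964 -0.325 N·m.
t=1.040 s (step 52): q=0.873 -0.625 -0.686 0.382 rad, dq=-0.036 0.057 -0.025 0.049 rad/s, tcp=0.015 -0.157 0.989 m, tau=-10.190 -2.697 -0.966 -0.331 N·m.
t=1.120 s (step 56): q=0.871 -0.622 -0.688 0.386 rad, dq=-0.022 0.038 -0.021 0.048 rad/s, tcp=0.015 -0.157 0.989 m, tau=-115.909 -86.979 -16.231 2.586 N·m.
t=1.200 s (step 60): q=0.855 -0.693 -0.686 0.347 rad, dq=-0.239 -0.395 -0.019 0.132 rad/s, tcp=0.019 -0.085 0.990 m, tau=5.039 9.403 1.156 -0.874 N·m.
t=1.240 s (step 62): q=0.847 -0.701 -0.687 0.353 rad, dq=-0.161 -0.058 -0.012 0.165 rad/s, tcp=0.021 -0.070 0.990 m.


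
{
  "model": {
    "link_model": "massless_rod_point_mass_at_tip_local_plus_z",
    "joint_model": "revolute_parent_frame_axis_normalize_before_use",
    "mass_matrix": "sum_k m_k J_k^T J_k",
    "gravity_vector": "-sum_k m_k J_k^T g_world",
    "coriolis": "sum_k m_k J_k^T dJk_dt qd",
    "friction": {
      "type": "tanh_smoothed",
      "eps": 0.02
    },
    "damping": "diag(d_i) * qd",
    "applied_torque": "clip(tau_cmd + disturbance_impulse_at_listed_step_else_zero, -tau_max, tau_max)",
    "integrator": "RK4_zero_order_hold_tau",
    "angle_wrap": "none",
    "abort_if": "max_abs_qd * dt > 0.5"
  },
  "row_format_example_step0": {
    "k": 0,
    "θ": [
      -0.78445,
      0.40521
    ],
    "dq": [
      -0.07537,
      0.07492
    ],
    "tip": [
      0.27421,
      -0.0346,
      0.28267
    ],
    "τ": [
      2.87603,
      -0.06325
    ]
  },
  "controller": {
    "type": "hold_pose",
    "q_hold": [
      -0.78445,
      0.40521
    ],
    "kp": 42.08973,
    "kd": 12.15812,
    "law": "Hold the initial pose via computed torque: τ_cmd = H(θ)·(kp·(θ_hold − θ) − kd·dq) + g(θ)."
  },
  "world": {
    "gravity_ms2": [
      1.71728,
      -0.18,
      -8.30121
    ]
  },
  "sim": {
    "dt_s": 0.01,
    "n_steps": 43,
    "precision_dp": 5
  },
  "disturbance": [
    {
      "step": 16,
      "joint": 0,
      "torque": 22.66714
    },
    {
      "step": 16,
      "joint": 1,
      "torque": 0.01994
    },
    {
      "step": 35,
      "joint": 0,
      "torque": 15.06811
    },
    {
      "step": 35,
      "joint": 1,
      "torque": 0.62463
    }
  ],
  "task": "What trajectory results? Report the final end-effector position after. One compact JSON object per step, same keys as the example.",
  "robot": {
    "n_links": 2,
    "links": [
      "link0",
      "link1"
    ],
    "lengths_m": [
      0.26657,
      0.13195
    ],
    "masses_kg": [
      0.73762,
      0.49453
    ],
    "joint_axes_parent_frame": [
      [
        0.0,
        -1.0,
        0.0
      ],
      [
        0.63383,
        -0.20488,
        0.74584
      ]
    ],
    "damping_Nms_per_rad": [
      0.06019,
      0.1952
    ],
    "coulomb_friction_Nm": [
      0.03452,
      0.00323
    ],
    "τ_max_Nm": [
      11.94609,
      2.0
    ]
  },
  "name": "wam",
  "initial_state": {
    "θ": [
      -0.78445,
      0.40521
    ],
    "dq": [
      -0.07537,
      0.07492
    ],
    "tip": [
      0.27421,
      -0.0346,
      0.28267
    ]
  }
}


{"k":1,"\u03b8":[-0.78514,0.40572],"dq":[-0.06323,0.03149],"tip":[0.2744,-0.03465,0.28247],"\u03c4":[2.86203,-0.06146]}
{"k":2,"\u03b8":[-0.78572,0.40592],"dq":[-0.05236,0.01103],"tip":[0.27456,-0.03466,0.28231],"\u03c4":[2.84917,-0.06058]}
{"k":3,"\u03b8":[-0.7862,0.40599],"dq":[-0.04264,0.00332],"tip":[0.27469,-0.03467,0.28218],"\u03c4":[2.83738,-0.06023]}
{"k":4,"\u03b8":[-0.78658,0.406],"dq":[-0.03401,0.00077],"tip":[0.2748,-0.03467,0.28207],"\u03c4":[2.82662,-0.0601]}
{"k":5,"\u03b8":[-0.78688,0.40601],"dq":[-0.02644,-4e-05],"tip":[0.27488,-0.03467,0.28199],"\u03c4":[2.81694,-0.06005]}
{"k":6,"\u03b8":[-0.78711,0.40601],"dq":[-0.01993,-0.00029],"tip":[0.27495,-0.03467,0.28192],"\u03c4":[2.80839,-0.06002]}
{"k":7,"\u03b8":[-0.78728,0.406],"dq":[-0.01446,-0.00036],"tip":[0.275,-0.03467,0.28188],"\u03c4":[2.80107,-0.06001]}
{"k":8,"\u03b8":[-0.78741,0.406],"dq":[-0.01001,-0.00037],"tip":[0.27503,-0.03467,0.28184],"\u03c4":[2.79497,-0.06]}
{"k":9,"\u03b8":[-0.78749,0.406],"dq":[-0.00648,-0.00036],"tip":[0.27506,-0.03467,0.28182],"\u03c4":[2.79002,-0.06]}
{"k":10,"\u03b8":[-0.78754,0.40599],"dq":[-0.00373,-0.00035],"tip":[0.27507,-0.03467,0.28181],"\u03c4":[2.78608,-0.05999]}
{"k":11,"\u03b8":[-0.78757,0.40599],"dq":[-0.00162,-0.00033],"tip":[0.27508,-0.03467,0.2818],"\u03c4":[2.78295,-0.05999]}
{"k":12,"\u03b8":[-0.78757,0.40599],"dq":[-0.0,-0.00032],"tip":[0.27508,-0.03467,0.2818],"\u03c4":[2.78047,-0.05999]}
{"k":13,"\u03b8":[-0.78757,0.40598],"dq":[0.00123,-0.00031],"tip":[0.27508,-0.03467,0.2818],"\u03c4":[2.7785,-0.06]}
{"k":14,"\u03b8":[-0.78755,0.40598],"dq":[0.00216,-0.0003],"tip":[0.27507,-0.03467,0.2818],"\u03c4":[2.77692,-0.06]}
{"k":15,"\u03b8":[-0.78752,0.40598],"dq":[0.00285,-0.0003],"tip":[0.27507,-0.03467,0.28181],"\u03c4":[2.77564,-0.06]}
{"k":16,"\u03b8":[-0.78749,0.40597],"dq":[0.00337,-0.00029],"tip":[0.27506,-0.03467,0.28182],"\u03c4":[11.94609,-0.04006]}
{"k":17,"\u03b8":[-0.78392,0.40609],"dq":[0.71082,0.0205],"tip":[0.27405,-0.03468,0.2828],"\u03c4":[1.63809,-0.06221]}
{"k":18,"\u03b8":[-0.77727,0.4062],"dq":[0.6189,0.00398],"tip":[0.27216,-0.03469,0.28461],"\u03c4":[1.73393,-0.06195]}
{"k":19,"\u03b8":[-0.7715,0.40621],"dq":[0.5357,-0.0009],"tip":[0.27051,-0.03469,0.28618],"\u03c4":[1.82237,-0.06211]}
{"k":20,"\u03b8":[-0.76652,0.40619],"dq":[0.4605,-0.00191],"tip":[0.26908,-0.03469,0.28752],"\u03c4":[1.90396,-0.06239]}
{"k":21,"\u03b8":[-0.76225,0.40617],"dq":[0.39262,-0.00181],"tip":[0.26786,-0.03468,0.28867],"\u03c4":[1.97923,-0.06266]}
{"k":22,"\u03b8":[-0.75863,0.40616],"dq":[0.33146,-0.00145],"tip":[0.26681,-0.03468,0.28964],"\u03c4":[2.04866,-0.0629]}
{"k":23,"\u03b8":[-0.7556,0.40614],"dq":[0.27643,-0.00109],"tip":[0.26593,-0.03468,0.29045],"\u03c4":[2.11268,-0.0631]}
{"k":24,"\u03b8":[-0.75308,0.40613],"dq":[0.22702,-0.0008],"tip":[0.2652,-0.03468,0.29111],"\u03c4":[2.17171,-0.06326]}
{"k":25,"\u03b8":[-0.75103,0.40613],"dq":[0.18275,-0.00059],"tip":[0.2646,-0.03468,0.29166],"\u03c4":[2.22612,-0.06338]}
{"k":26,"\u03b8":[-0.7494,0.40612],"dq":[0.14316,-0.00044],"tip":[0.26412,-0.03468,0.29209],"\u03c4":[2.27626,-0.06347]}
{"k":27,"\u03b8":[-0.74815,0.40612],"dq":[0.10784,-0.00035],"tip":[0.26376,-0.03468,0.29242],"\u03c4":[2.32244,-0.06354]}
{"k":28,"\u03b8":[-0.74723,0.40611],"dq":[0.07642,-0.00029],"tip":[0.26349,-0.03468,0.29266],"\u03c4":[2.36496,-0.06358]}
{"k":29,"\u03b8":[-0.7466,0.40611],"dq":[0.04856,-0.00026],"tip":[0.2633,-0.03468,0.29283],"\u03c4":[2.40408,-0.0636]}
{"k":30,"\u03b8":[-0.74624,0.40611],"dq":[0.02408,-0.00026],"tip":[0.2632,-0.03468,0.29292],"\u03c4":[2.43982,-0.06359]}
{"k":31,"\u03b8":[-0.7461,0.4061],"dq":[0.00352,-0.00029],"tip":[0.26316,-0.03468,0.29296],"\u03c4":[2.47109,-0.06358]}
{"k":32,"\u03b8":[-0.74615,0.4061],"dq":[-0.01245,-0.00035],"tip":[0.26317,-0.03468,0.29295],"\u03c4":[2.4965,-0.06355]}
{"k":33,"\u03b8":[-0.74634,0.4061],"dq":[-0.02504,-0.00041],"tip":[0.26323,-0.03468,0.2929],"\u03c4":[2.51766,-0.06351]}
{"k":34,"\u03b8":[-0.74664,0.40609],"dq":[-0.0355,-0.00045],"tip":[0.26332,-0.03468,0.29282],"\u03c4":[2.53632,-0.06347]}
{"k":35,"\u03b8":[-0.74704,0.40609],"dq":[-0.04437,-0.00047],"tip":[0.26343,-0.03468,0.29271],"\u03c4":[11.94609,0.56121]}
{"k":36,"\u03b8":[-0.74391,0.41296],"dq":[0.66996,1.26332],"tip":[0.26241,-0.03526,0.29342],"\u03c4":[1.40868,-0.12598]}
{"k":37,"\u03b8":[-0.73772,0.42213],"dq":[0.5674,0.62848],"tip":[0.26044,-0.03604,0.29487],"\u03c4":[1.52495,-0.10069]}
{"k":38,"\u03b8":[-0.73251,0.42664],"dq":[0.47416,0.30439],"tip":[0.25884,-0.03642,0.29614],"\u03c4":[1.63243,-0.08803]}
{"k":39,"\u03b8":[-0.72819,0.42879],"dq":[0.39024,0.1392],"tip":[0.25752,-0.0366,0.29721],"\u03c4":[1.73165,-0.08175]}
{"k":40,"\u03b8":[-0.72467,0.42972],"dq":[0.31502,0.05522],"tip":[0.25646,-0.03668,0.2981],"\u03c4":[1.82317,-0.07869]}
{"k":41,"\u03b8":[-0.72185,0.43004],"dq":[0.24776,0.01375],"tip":[0.25561,-0.0367,0.29882],"\u03c4":[1.90755,-0.07727]}
{"k":42,"\u03b8":[-0.71968,0.43008],"dq":[0.18777,-0.00258],"tip":[0.25496,-0.03671,0.29937],"\u03c4":[1.98532,-0.07684]}
{"k":43,"\u03b8":[-0.71806,0.43003],"dq":[0.13439,-0.00784],"tip":[0.25448,-0.0367,0.29978]}
{"summary": "final tip position (m): 0.25448 -0.03670 0.29978"}


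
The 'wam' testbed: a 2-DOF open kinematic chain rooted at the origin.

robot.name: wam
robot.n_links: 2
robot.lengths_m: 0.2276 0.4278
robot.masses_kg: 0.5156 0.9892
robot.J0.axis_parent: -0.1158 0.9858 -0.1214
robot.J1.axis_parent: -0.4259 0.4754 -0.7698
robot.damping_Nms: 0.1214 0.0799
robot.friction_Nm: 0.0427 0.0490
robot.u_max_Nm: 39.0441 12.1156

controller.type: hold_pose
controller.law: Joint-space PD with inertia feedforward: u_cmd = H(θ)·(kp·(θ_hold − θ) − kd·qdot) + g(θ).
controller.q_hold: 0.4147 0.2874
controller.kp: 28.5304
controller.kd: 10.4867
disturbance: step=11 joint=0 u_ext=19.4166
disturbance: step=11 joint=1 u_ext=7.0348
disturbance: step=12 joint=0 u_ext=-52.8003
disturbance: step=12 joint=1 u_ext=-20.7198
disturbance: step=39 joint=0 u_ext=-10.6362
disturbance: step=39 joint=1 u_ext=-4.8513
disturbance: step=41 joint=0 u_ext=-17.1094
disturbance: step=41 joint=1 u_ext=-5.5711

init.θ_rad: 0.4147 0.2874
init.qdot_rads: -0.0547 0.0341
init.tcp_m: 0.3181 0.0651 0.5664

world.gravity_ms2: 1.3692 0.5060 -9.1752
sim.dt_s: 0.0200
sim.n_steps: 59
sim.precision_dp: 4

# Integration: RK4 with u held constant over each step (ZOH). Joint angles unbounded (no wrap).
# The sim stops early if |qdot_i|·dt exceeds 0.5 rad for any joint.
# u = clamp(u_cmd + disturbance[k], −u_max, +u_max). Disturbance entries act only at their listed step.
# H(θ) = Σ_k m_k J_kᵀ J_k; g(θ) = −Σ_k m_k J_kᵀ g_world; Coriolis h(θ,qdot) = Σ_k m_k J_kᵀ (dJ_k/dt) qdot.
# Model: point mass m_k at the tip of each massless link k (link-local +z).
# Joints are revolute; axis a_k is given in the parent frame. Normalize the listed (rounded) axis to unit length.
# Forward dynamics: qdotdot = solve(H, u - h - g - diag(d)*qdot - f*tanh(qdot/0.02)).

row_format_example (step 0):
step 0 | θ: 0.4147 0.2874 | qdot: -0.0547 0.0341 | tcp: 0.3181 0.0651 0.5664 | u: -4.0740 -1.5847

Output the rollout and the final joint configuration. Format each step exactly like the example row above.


step 1 | θ: 0.4139 0.2875 | qdot: -0.0314 -0.0007 | tcp: 0.3177 0.0651 0.5667 | u: -4.1103 -1.5926
step 2 | θ: 0.4134 0.2873 | qdot: -0.0221 -0.0026 | tcp: 0.3174 0.0650 0.5669 | u: -4.1409 -1.6033
step 3 | θ: 0.4131 0.2872 | qdot: -0.0160 -0.0003 | tcp: 0.3172 0.0650 0.5670 | u: -4.1662 -1.6128
step 4 | θ: 0.4129 0.2871 | qdot: -0.0114 0.0015 | tcp: 0.3170 0.0650 0.5671 | u: -4.1860 -1.6202
step 5 | θ: 0.4127 0.2870 | qdot: -0.0079 0.0027 | tcp: 0.3169 0.0650 0.5671 | u: -4.2015 -1.6259
step 6 | θ: 0.4127 0.2869 | qdot: -0.0053 0.0039 | tcp: 0.3169 0.0650 0.5672 | u: -4.2136 -1.6304
step 7 | θ: 0.4126 0.2868 | qdot: -0.0034 0.0047 | tcp: 0.3169 0.0649 0.5672 | u: -4.2230 -1.6338
step 8 | θ: 0.4127 0.2867 | qdot: -0.0020 0.0054 | tcp: 0.3168 0.0649 0.5672 | u: -4.2304 -1.6365
step 9 | θ: 0.4127 0.2867 | qdot: -0.0010 0.0059 | tcp: 0.3169 0.0649 0.5672 | u: -4.2362 -1.6386
step 10 | θ: 0.4127 0.2866 | qdot: -0.0003 0.0063 | tcp: 0.3169 0.0649 0.5672 | u: -4.2408 -1.6403
step 11 | θ: 0.4128 0.2866 | qdot: 0.0002 0.0065 | tcp: 0.3169 0.0649 0.5672 | u: 15.1721 5.3932
step 12 | θ: 0.4215 0.2868 | qdot: 0.8585 0.0321 | tcp: 0.3218 0.0652 0.5643 | u: -39.0441 -12.1156
step 13 | θ: 0.4132 0.3147 | qdot: -1.6922 2.7622 | tcp: 0.3227 0.0681 0.5629 | u: -1.2246 -0.9827
step 14 | θ: 0.3841 0.3605 | qdot: -1.2086 1.8120 | tcp: 0.3156 0.0721 0.5654 | u: -1.6754 -1.0233
step 15 | θ: 0.3639 0.3892 | qdot: -0.8172 1.0710 | tcp: 0.3100 0.0743 0.5674 | u: -2.0585 -1.0846
step 16 | θ: 0.3506 0.4051 | qdot: -0.5182 0.5331 | tcp: 0.3058 0.0754 0.5692 | u: -2.3838 -1.1527
step 17 | θ: 0.3425 0.4120 | qdot: -0.2984 0.1634 | tcp: 0.3025 0.0758 0.5706 | u: -2.6607 -1.2197
step 18 | θ: 0.3381 0.4128 | qdot: -0.1524 -0.0475 | tcp: 0.3002 0.0758 0.5719 | u: -2.8969 -1.2858
step 19 | θ: 0.3356 0.4117 | qdot: -0.0952 -0.0539 | tcp: 0.2986 0.0756 0.5728 | u: -3.0997 -1.3612
step 20 | θ: 0.3342 0.4106 | qdot: -0.0505 -0.0538 | tcp: 0.2975 0.0754 0.5734 | u: -3.2742 -1.4264
step 21 | θ: 0.3335 0.4096 | qdot: -0.0166 -0.0478 | tcp: 0.2969 0.0753 0.5737 | u: -3.4233 -1.4825
step 22 | θ: 0.3334 0.4088 | qdot: 0.0035 -0.0272 | tcp: 0.2967 0.0753 0.5739 | u: -3.5457 -1.5302
step 23 | θ: 0.3336 0.4085 | qdot: 0.0205 -0.0170 | tcp: 0.2967 0.0752 0.5739 | u: -3.6441 -1.5680
step 24 | θ: 0.3341 0.4083 | qdot: 0.0385 -0.0231 | tcp: 0.2970 0.0752 0.5737 | u: -3.7251 -1.5973
step 25 | θ: 0.3349 0.4081 | qdot: 0.0514 -0.0259 | tcp: 0.2974 0.0752 0.5735 | u: -3.7935 -1.6222
step 26 | θ: 0.3359 0.4078 | qdot: 0.0603 -0.0260 | tcp: 0.2979 0.0752 0.5733 | u: -3.8519 -1.6435
step 27 | θ: 0.3371 0.4076 | qdot: 0.0668 -0.0259 | tcp: 0.2986 0.0753 0.5729 | u: -3.9018 -1.6616
step 28 | θ: 0.3384 0.4073 | qdot: 0.0712 -0.0258 | tcp: 0.2992 0.0753 0.5726 | u: -3.9444 -1.6769
step 29 | θ: 0.3397 0.4071 | qdot: 0.0740 -0.0257 | tcp: 0.3000 0.0753 0.5722 | u: -3.9808 -1.6899
step 30 | θ: 0.3411 0.4069 | qdot: 0.0755 -0.0257 | tcp: 0.3007 0.0753 0.5718 | u: -4.0118 -1.7008
step 31 | θ: 0.3425 0.4066 | qdot: 0.0760 -0.0256 | tcp: 0.3015 0.0753 0.5714 | u: -4.0382 -1.7100
step 32 | θ: 0.3439 0.4064 | qdot: 0.0756 -0.0256 | tcp: 0.3022 0.0753 0.5710 | u: -4.0606 -1.7178
step 33 | θ: 0.3453 0.4062 | qdot: 0.0745 -0.0256 | tcp: 0.3030 0.0754 0.5706 | u: -4.0797 -1.7242
step 34 | θ: 0.3467 0.4059 | qdot: 0.0730 -0.0256 | tcp: 0.3037 0.0754 0.5702 | u: -4.0959 -1.7296
step 35 | θ: 0.3480 0.4057 | qdot: 0.0710 -0.0256 | tcp: 0.3044 0.0754 0.5699 | u: -4.1096 -1.7340
step 36 | θ: 0.3493 0.4055 | qdot: 0.0687 -0.0256 | tcp: 0.3051 0.0754 0.5695 | u: -4.1211 -1.7377
step 37 | θ: 0.3506 0.4052 | qdot: 0.0663 -0.0256 | tcp: 0.3058 0.0754 0.5692 | u: -4.1309 -1.7407
step 38 | θ: 0.3518 0.4050 | qdot: 0.0637 -0.0257 | tcp: 0.3064 0.0754 0.5688 | u: -4.1391 -1.7432
step 39 | θ: 0.3529 0.4047 | qdot: 0.0611 -0.0257 | tcp: 0.3070 0.0755 0.5685 | u: -14.7822 -6.5964
step 40 | θ: 0.3545 0.3904 | qdot: 0.0807 -1.3693 | tcp: 0.3049 0.0742 0.5702 | u: -1.8339 -0.7019
step 41 | θ: 0.3552 0.3682 | qdot: -0.0029 -0.8809 | tcp: 0.3007 0.0720 0.5733 | u: -19.2763 -6.4348
step 42 | θ: 0.3429 0.3650 | qdot: -1.1882 0.4827 | tcp: 0.2930 0.0713 0.5774 | u: 1.2488 0.2222
step 43 | θ: 0.3230 0.3709 | qdot: -0.8119 0.1173 | tcp: 0.2827 0.0713 0.5824 | u: 0.4523 -0.0344
step 44 | θ: 0.3095 0.3712 | qdot: -0.5515 -0.0466 | tcp: 0.2748 0.0709 0.5862 | u: -0.2313 -0.2716
step 45 | θ: 0.3002 0.3701 | qdot: -0.3816 -0.0605 | tcp: 0.2691 0.0704 0.5889 | u: -0.8195 -0.4906
step 46 | θ: 0.2939 0.3689 | qdot: -0.2474 -0.0576 | tcp: 0.2652 0.0701 0.5908 | u: -1.3258 -0.6801
step 47 | θ: 0.2900 0.3678 | qdot: -0.1410 -0.0470 | tcp: 0.2626 0.0698 0.5919 | u: -1.7617 -0.8438
step 48 | θ: 0.2881 0.3670 | qdot: -0.0562 -0.0345 | tcp: 0.2613 0.0697 0.5926 | u: -2.1368 -0.9846
step 49 | θ: 0.2876 0.3665 | qdot: 0.0085 -0.0173 | tcp: 0.2609 0.0696 0.5928 | u: -2.4561 -1.1049
step 50 | θ: 0.2882 0.3663 | qdot: 0.0604 -0.0128 | tcp: 0.2613 0.0696 0.5926 | u: -2.7170 -1.2020
step 51 | θ: 0.2898 0.3663 | qdot: 0.1019 -0.0123 | tcp: 0.2622 0.0697 0.5922 | u: -2.9395 -1.2841
step 52 | θ: 0.2921 0.3663 | qdot: 0.1334 -0.0113 | tcp: 0.2635 0.0697 0.5916 | u: -3.1305 -1.3543
step 53 | θ: 0.2949 0.3663 | qdot: 0.1569 -0.0102 | tcp: 0.2652 0.0698 0.5908 | u: -3.2942 -1.4142
step 54 | θ: 0.2981 0.3663 | qdot: 0.1737 -0.0094 | tcp: 0.2671 0.0700 0.5900 | u: -3.4344 -1.4653
step 55 | θ: 0.3016 0.3663 | qdot: 0.1852 -0.0088 | tcp: 0.2692 0.0701 0.5890 | u: -3.5544 -1.5087
step 56 | θ: 0.3053 0.3663 | qdot: 0.1923 -0.0085 | tcp: 0.2713 0.0702 0.5880 | u: -3.6568 -1.5455
step 57 | θ: 0.3091 0.3664 | qdot: 0.1958 -0.0083 | tcp: 0.2736 0.0704 0.5869 | u: -3.7442 -1.5768
step 58 | θ: 0.3130 0.3664 | qdot: 0.1964 -0.0082 | tcp: 0.2758 0.0705 0.5859 | u: -3.8186 -1.6031
step 59 | θ: 0.3168 0.3664 | qdot: 0.1947 -0.0083 | tcp: 0.2781 0.0706 0.5848
final θ (rad): 0.3168 0.3664


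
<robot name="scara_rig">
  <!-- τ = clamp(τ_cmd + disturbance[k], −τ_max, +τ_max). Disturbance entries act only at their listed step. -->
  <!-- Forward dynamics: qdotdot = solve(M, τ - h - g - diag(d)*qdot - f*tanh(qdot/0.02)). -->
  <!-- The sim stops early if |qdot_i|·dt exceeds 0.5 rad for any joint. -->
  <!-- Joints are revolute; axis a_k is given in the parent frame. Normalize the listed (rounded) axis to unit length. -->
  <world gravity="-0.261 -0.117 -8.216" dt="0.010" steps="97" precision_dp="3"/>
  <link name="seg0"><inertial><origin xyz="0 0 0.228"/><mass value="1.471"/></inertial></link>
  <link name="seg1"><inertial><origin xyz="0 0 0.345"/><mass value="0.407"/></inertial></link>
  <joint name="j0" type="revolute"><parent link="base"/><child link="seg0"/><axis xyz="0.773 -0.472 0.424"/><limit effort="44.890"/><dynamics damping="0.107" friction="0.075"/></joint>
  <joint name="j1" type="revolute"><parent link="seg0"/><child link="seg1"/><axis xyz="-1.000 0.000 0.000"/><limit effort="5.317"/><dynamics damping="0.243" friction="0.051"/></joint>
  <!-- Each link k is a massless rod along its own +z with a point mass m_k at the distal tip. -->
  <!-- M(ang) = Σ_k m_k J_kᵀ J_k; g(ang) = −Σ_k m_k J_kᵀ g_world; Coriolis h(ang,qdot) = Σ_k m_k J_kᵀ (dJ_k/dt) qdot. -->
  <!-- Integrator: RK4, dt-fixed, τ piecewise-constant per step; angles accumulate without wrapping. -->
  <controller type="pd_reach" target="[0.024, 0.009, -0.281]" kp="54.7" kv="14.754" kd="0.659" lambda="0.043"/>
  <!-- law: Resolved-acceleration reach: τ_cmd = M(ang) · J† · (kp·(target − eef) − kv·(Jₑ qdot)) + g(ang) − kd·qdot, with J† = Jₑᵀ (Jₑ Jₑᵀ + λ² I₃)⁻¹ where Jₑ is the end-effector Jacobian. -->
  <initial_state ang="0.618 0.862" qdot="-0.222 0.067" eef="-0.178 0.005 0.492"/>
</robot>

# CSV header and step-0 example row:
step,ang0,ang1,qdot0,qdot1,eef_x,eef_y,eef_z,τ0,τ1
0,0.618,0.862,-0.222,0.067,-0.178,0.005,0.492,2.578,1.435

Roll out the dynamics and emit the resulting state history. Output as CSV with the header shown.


step,ang0,ang1,qdot0,qdot1,eef_x,eef_y,eef_z,τ0,τ1
1,0.618,0.867,0.313,1.003,-0.179,0.006,0.491,1.635,0.591
2,0.623,0.880,0.658,1.519,-0.180,0.008,0.489,0.962,0.180
3,0.631,0.897,0.892,1.807,-0.182,0.010,0.486,0.463,-0.006
4,0.641,0.916,1.059,1.971,-0.184,0.011,0.482,0.081,-0.075
5,0.652,0.936,1.184,2.069,-0.187,0.013,0.479,-0.217,-0.087
6,0.664,0.957,1.282,2.130,-0.190,0.014,0.475,-0.455,-0.073
7,0.678,0.978,1.362,2.173,-0.193,0.015,0.470,-0.649,-0.048
8,0.692,1.000,1.429,2.205,-0.196,0.015,0.466,-0.807,-0.021
9,0.706,1.022,1.488,2.232,-0.200,0.016,0.461,-0.940,0.004
10,0.721,1.045,1.539,2.256,-0.203,0.016,0.457,-1.052,0.027
11,0.737,1.068,1.586,2.279,-0.206,0.016,0.452,-1.147,0.047
12,0.753,1.090,1.628,2.301,-0.210,0.016,0.447,-1.229,0.063
13,0.769,1.114,1.668,2.322,-0.213,0.016,0.441,-1.301,0.076
14,0.786,1.137,1.706,2.342,-0.216,0.016,0.436,-1.364,0.087
15,0.804,1.160,1.742,2.362,-0.219,0.015,0.431,-1.421,0.095
16,0.821,1.184,1.777,2.381,-0.223,0.015,0.425,-1.472,0.102
17,0.839,1.208,1.811,2.400,-0.226,0.015,0.419,-1.519,0.108
18,0.857,1.232,1.844,2.417,-0.229,0.014,0.413,-1.562,0.112
19,0.876,1.256,1.878,2.434,-0.232,0.014,0.407,-1.601,0.115
20,0.895,1.281,1.910,2.450,-0.235,0.013,0.401,-1.638,0.118
21,0.914,1.305,1.943,2.465,-0.238,0.012,0.395,-1.673,0.120
22,0.934,1.330,1.976,2.478,-0.240,0.012,0.388,-1.706,0.121
23,0.954,1.355,2.010,2.490,-0.243,0.011,0.382,-1.737,0.122
24,0.974,1.380,2.043,2.501,-0.245,0.010,0.375,-1.766,0.123
25,0.995,1.405,2.077,2.511,-0.248,0.009,0.368,-1.794,0.124
26,1.016,1.430,2.111,2.520,-0.250,0.008,0.361,-1.820,0.125
27,1.037,1.455,2.146,2.527,-0.252,0.007,0.354,-1.845,0.126
28,1.058,1.481,2.182,2.532,-0.254,0.006,0.347,-1.868,0.127
29,1.080,1.506,2.218,2.536,-0.256,0.005,0.340,-1.891,0.128
30,1.103,1.531,2.255,2.539,-0.258,0.004,0.333,-1.911,0.129
31,1.126,1.557,2.293,2.539,-0.259,0.003,0.325,-1.930,0.130
32,1.149,1.582,2.332,2.539,-0.261,0.002,0.318,-1.948,0.131
33,1.172,1.607,2.372,2.537,-0.262,0.001,0.311,-1.964,0.133
34,1.196,1.633,2.412,2.533,-0.263,-0.000,0.303,-1.979,0.135
35,1.220,1.658,2.454,2.527,-0.264,-0.001,0.296,-1.991,0.138
36,1.245,1.683,2.497,2.520,-0.265,-0.003,0.288,-2.002,0.140
37,1.270,1.708,2.541,2.511,-0.266,-0.004,0.280,-2.011,0.144
38,1.296,1.734,2.586,2.501,-0.267,-0.005,0.273,-2.019,0.147
39,1.322,1.758,2.632,2.488,-0.267,-0.007,0.265,-2.024,0.151
40,1.349,1.783,2.680,2.475,-0.267,-0.008,0.258,-2.026,0.156
41,1.376,1.808,2.729,2.459,-0.267,-0.010,0.250,-2.027,0.161
42,1.403,1.832,2.780,2.442,-0.267,-0.011,0.242,-2.025,0.167
43,1.431,1.857,2.832,2.423,-0.267,-0.013,0.235,-2.021,0.174
44,1.460,1.881,2.886,2.403,-0.267,-0.015,0.227,-2.014,0.181
45,1.489,1.905,2.941,2.381,-0.266,-0.016,0.220,-2.004,0.188
46,1.519,1.929,2.998,2.357,-0.266,-0.018,0.212,-1.992,0.197
47,1.549,1.952,3.056,2.332,-0.265,-0.020,0.204,-1.977,0.206
48,1.580,1.975,3.117,2.305,-0.264,-0.022,0.197,-1.959,0.216
49,1.611,1.998,3.179,2.276,-0.263,-0.023,0.190,-1.937,0.227
50,1.643,2.021,3.243,2.246,-0.262,-0.025,0.182,-1.913,0.239
51,1.676,2.043,3.309,2.215,-0.261,-0.027,0.175,-1.885,0.252
52,1.710,2.065,3.377,2.181,-0.260,-0.029,0.168,-1.854,0.265
53,1.744,2.087,3.447,2.147,-0.258,-0.031,0.160,-1.820,0.280
54,1.779,2.108,3.519,2.110,-0.257,-0.033,0.153,-1.783,0.295
55,1.814,2.129,3.592,2.072,-0.255,-0.035,0.146,-1.742,0.312
56,1.850,2.149,3.668,2.033,-0.254,-0.037,0.139,-1.697,0.330
57,1.888,2.170,3.745,1.992,-0.252,-0.039,0.132,-1.650,0.348
58,1.925,2.189,3.824,1.950,-0.250,-0.041,0.125,-1.599,0.368
59,1.964,2.209,3.905,1.906,-0.248,-0.043,0.118,-1.544,0.389
60,2.004,2.227,3.987,1.860,-0.246,-0.045,0.111,-1.487,0.411
61,2.044,2.246,4.070,1.813,-0.244,-0.048,0.104,-1.427,0.434
62,2.085,2.264,4.154,1.765,-0.242,-0.050,0.098,-1.364,0.459
63,2.127,2.281,4.239,1.715,-0.240,-0.052,0.091,-1.298,0.484
64,2.170,2.298,4.324,1.663,-0.237,-0.054,0.084,-1.231,0.511
65,2.213,2.314,4.410,1.610,-0.235,-0.057,0.078,-1.161,0.539
66,2.258,2.330,4.495,1.555,-0.233,-0.059,0.071,-1.090,0.569
67,2.303,2.345,4.579,1.499,-0.230,-0.061,0.064,-1.018,0.599
68,2.350,2.360,4.661,1.441,-0.228,-0.063,0.058,-0.946,0.631
69,2.397,2.374,4.742,1.382,-0.225,-0.066,0.051,-0.873,0.664
70,2.444,2.388,4.820,1.321,-0.223,-0.068,0.044,-0.800,0.697
71,2.493,2.401,4.894,1.259,-0.220,-0.070,0.038,-0.729,0.732
72,2.542,2.413,4.965,1.196,-0.218,-0.073,0.031,-0.659,0.768
73,2.592,2.425,5.030,1.131,-0.215,-0.075,0.024,-0.592,0.805
74,2.643,2.436,5.089,1.065,-0.212,-0.077,0.017,-0.526,0.842
75,2.694,2.446,5.141,0.997,-0.209,-0.079,0.010,-0.464,0.880
76,2.746,2.456,5.186,0.929,-0.206,-0.081,0.004,-0.406,0.918
77,2.798,2.465,5.222,0.860,-0.203,-0.083,-0.003,-0.351,0.957
78,2.850,2.473,5.248,0.791,-0.200,-0.085,-0.010,-0.301,0.995
79,2.903,2.480,5.264,0.721,-0.197,-0.087,-0.017,-0.254,1.034
80,2.955,2.487,5.269,0.650,-0.194,-0.089,-0.025,-0.212,1.072
81,3.008,2.493,5.263,0.580,-0.191,-0.090,-0.032,-0.174,1.109
82,3.061,2.499,5.244,0.510,-0.187,-0.092,-0.039,-0.140,1.145
83,3.113,2.504,5.213,0.441,-0.184,-0.093,-0.046,-0.109,1.180
84,3.165,2.508,5.169,0.373,-0.180,-0.094,-0.053,-0.082,1.213
85,3.216,2.511,5.112,0.306,-0.177,-0.095,-0.061,-0.056,1.245
86,3.267,2.514,5.042,0.241,-0.173,-0.096,-0.068,-0.032,1.274
87,3.317,2.516,4.960,0.178,-0.169,-0.096,-0.075,-0.009,1.302
88,3.366,2.517,4.866,0.117,-0.165,-0.096,-0.082,0.014,1.326
89,3.414,2.518,4.761,0.059,-0.161,-0.096,-0.089,0.038,1.348
90,3.461,2.519,4.646,0.005,-0.157,-0.096,-0.096,0.063,1.364
91,3.507,2.519,4.525,-0.031,-0.153,-0.096,-0.103,0.091,1.359
92,3.552,2.518,4.396,-0.065,-0.149,-0.095,-0.110,0.122,1.350
93,3.595,2.517,4.258,-0.100,-0.145,-0.094,-0.116,0.159,1.345
94,3.637,2.516,4.115,-0.136,-0.141,-0.093,-0.122,0.199,1.342
95,3.677,2.515,3.967,-0.171,-0.137,-0.091,-0.128,0.243,1.338
96,3.716,2.513,3.815,-0.203,-0.133,-0.090,-0.134,0.290,1.334
97,3.754,2.510,3.661,-0.234,-0.129,-0.088,-0.140,,
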